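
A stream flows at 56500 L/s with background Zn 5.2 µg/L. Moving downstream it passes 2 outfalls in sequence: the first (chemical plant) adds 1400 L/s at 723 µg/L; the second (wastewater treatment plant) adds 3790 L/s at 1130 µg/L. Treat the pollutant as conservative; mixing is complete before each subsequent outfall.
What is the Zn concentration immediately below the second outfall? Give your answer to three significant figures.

Outfall 1: combined Q = 57900 L/s; C = (56500·5.200 + 1400·723.0)/57900 = 22.56 µg/L.
Outfall 2: combined Q = 61690 L/s; C = (57900·22.56 + 3790·1130)/61690 = 90.59 µg/L.

90.6 µg/L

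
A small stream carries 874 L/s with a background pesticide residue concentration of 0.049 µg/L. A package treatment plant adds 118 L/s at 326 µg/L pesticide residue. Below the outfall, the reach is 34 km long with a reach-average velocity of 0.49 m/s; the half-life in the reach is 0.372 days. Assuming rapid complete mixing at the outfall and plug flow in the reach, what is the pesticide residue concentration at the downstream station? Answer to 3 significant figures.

8.69 µg/L

Conservation of mass: C = (874.0·0.04900 + 118.0·326.0) / 992.0 = 38510/992.0 = 38.82 µg/L.
Travel time t = 34·1000 / 0.49 = 69390 s = 19.27 h.
Half-life 0.372 d → k = ln 2 / 0.372 = 1.863 d⁻¹.
After decay, C = 38.82 × e^(−kt) = 38.82 × 0.2239 = 8.693 µg/L.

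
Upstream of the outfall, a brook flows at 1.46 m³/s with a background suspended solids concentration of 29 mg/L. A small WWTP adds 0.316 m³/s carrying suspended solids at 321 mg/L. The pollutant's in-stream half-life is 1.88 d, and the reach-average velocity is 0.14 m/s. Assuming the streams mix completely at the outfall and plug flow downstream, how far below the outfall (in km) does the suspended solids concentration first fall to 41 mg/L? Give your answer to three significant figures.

22.3 km

Flow-weighted average: C = (1.460·29.00 + 0.3160·321.0) / 1.776 = 143.8/1.776 = 80.95 mg/L.
Half-life 1.88 d → k = ln 2 / 1.88 = 0.3687 d⁻¹.
Set 80.95·exp(−k·t) = 41 → t = ln(80.95/41)/k = 159400 s = 44.29 h.
Distance = v·t = 0.14·159400 = 22320 m = 22.32 km.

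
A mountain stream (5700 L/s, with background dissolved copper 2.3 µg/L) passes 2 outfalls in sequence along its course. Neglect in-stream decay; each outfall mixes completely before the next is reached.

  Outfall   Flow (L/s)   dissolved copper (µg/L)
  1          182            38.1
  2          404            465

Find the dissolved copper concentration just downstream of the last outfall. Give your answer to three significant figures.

Below outfall 1: Q → 5882 L/s, C = (5700·2.300 + 182.0·38.10)/5882 = 3.408 µg/L.
Below outfall 2: Q → 6286 L/s, C = (5882·3.408 + 404.0·465.0)/6286 = 33.07 µg/L.

33.1 µg/L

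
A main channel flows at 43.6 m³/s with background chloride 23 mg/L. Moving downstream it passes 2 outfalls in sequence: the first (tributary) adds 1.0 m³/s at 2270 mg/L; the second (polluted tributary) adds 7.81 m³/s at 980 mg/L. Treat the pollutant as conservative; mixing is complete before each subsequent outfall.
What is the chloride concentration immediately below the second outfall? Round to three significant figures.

208 mg/L

Below outfall 1: Q → 44.60 m³/s, C = (43.60·23.00 + 1.000·2270)/44.60 = 73.38 mg/L.
Below outfall 2: Q → 52.41 m³/s, C = (44.60·73.38 + 7.810·980.0)/52.41 = 208.5 mg/L.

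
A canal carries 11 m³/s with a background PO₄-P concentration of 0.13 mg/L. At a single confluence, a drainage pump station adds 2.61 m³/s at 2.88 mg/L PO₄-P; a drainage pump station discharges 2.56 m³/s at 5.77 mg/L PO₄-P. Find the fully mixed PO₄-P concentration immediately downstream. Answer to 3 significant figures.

1.47 mg/L

Flow-weighted average: C = (11.00·0.1300 + 2.610·2.880 + 2.560·5.770) / 16.17 = 23.72/16.17 = 1.467 mg/L.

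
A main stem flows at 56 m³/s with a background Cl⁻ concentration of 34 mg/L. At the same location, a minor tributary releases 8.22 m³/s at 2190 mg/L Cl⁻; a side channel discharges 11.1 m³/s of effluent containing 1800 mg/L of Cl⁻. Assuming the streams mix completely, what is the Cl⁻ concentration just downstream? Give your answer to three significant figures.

530 mg/L

After mixing, C = (56.00·34.00 + 8.220·2190 + 11.10·1800) / 75.32 = 39890/75.32 = 529.6 mg/L.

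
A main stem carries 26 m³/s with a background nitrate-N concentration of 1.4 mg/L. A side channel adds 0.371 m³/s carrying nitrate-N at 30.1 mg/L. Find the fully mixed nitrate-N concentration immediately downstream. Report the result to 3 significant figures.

Flow-weighted average: C = (26.00·1.400 + 0.3710·30.10) / 26.37 = 47.57/26.37 = 1.804 mg/L.

1.80 mg/L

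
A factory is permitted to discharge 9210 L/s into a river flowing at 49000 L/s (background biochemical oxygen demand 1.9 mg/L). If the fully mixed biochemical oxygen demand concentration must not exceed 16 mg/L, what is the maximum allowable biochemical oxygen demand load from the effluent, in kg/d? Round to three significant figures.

72400 kg/d

Mass balance at the limit: 49000·1.900 + 9210·Cₑ = 58210·16 → Cₑ = 91.02 mg/L.
9210 L/s = 9.210 m³/s. Load = 9.210 m³/s × 91.02 g/m³ × 86 400 s/d = 72430 kg/d.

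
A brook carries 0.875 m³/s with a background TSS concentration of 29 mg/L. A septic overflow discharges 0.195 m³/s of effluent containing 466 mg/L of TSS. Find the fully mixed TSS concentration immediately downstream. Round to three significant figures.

109 mg/L

Mixed concentration C = ΣQC/ΣQ = (0.8750·29.00 + 0.1950·466.0) / 1.070 = 116.2/1.070 = 108.6 mg/L.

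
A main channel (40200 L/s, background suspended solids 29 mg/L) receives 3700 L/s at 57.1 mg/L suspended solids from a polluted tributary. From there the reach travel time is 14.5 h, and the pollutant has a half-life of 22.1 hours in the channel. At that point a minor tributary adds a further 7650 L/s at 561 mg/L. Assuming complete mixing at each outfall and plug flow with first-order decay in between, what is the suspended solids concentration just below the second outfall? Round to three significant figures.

After mixing, C = (40200·29.00 + 3700·57.10) / 43900 = 1377000/43900 = 31.37 mg/L; combined flow 43900 L/s.
Half-life 22.1 h → k = ln 2 / 22.1 = 0.03136 h⁻¹ = 0.7527 d⁻¹.
Decay over the reach: 31.37·exp(−kt) = 31.37·0.6346 = 19.91 mg/L.
Second outfall: C = (43900·19.91 + 7650·561.0)/51550 = 100.2 mg/L.

100 mg/L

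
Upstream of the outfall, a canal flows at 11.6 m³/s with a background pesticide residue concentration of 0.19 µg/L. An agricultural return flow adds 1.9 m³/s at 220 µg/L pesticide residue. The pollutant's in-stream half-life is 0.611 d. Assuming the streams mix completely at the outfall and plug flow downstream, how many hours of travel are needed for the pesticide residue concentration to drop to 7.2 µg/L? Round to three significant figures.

Mass balance: C = (11.60·0.1900 + 1.900·220.0) / 13.50 = 420.2/13.50 = 31.13 µg/L.
Half-life 0.611 d → k = ln 2 / 0.611 = 1.134 d⁻¹.
31.13·exp(−k·t) = 7.2 → t = ln(31.13/7.2)/k = 111500 s = 30.97 h.

31.0 h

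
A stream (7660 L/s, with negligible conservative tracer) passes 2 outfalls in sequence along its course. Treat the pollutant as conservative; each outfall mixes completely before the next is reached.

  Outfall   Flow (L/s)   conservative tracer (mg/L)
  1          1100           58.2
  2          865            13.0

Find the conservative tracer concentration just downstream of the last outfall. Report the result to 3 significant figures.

7.82 mg/L

Outfall 1: combined Q = 8760 L/s; C = (7660·0 + 1100·58.20)/8760 = 7.308 mg/L.
Outfall 2: combined Q = 9625 L/s; C = (8760·7.308 + 865.0·13.00)/9625 = 7.820 mg/L.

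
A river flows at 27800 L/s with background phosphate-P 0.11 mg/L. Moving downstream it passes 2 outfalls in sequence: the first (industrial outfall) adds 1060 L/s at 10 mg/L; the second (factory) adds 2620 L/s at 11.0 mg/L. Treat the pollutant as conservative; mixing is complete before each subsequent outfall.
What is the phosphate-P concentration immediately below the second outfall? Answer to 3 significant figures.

After outfall 1: Q = 27800 + 1060 = 28860 L/s; C = (27800·0.1100 + 1060·10.00)/28860 = 0.4733 mg/L.
After outfall 2: Q = 28860 + 2620 = 31480 L/s; C = (28860·0.4733 + 2620·11.00)/31480 = 1.349 mg/L.

1.35 mg/L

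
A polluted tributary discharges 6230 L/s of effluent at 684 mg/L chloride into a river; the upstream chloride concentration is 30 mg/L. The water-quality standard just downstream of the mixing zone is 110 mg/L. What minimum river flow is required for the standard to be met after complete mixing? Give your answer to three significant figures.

Set C_mix = 110: (Q·30.00 + 6230·684.0) / (Q + 6230) = 110
→ Q = 6230·(684.0 − 110)/(110 − 30.00) = 44700 L/s.

44700 L/s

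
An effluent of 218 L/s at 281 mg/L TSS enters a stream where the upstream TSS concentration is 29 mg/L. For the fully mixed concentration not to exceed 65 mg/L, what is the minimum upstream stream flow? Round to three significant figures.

1310 L/s

Set C_mix = 65: (Q·29.00 + 218.0·281.0) / (Q + 218.0) = 65
→ Q = 218.0·(281.0 − 65)/(65 − 29.00) = 1308 L/s.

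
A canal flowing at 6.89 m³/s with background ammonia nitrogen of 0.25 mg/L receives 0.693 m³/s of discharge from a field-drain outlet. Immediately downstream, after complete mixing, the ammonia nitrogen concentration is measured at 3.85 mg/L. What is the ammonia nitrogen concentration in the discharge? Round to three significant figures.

Mass balance: 6.890·0.2500 + 0.6930·Cₑ = 7.583·3.850
→ Cₑ = (7.583·3.850 − 6.890·0.2500) / 0.6930 = 39.64 mg/L.

39.6 mg/L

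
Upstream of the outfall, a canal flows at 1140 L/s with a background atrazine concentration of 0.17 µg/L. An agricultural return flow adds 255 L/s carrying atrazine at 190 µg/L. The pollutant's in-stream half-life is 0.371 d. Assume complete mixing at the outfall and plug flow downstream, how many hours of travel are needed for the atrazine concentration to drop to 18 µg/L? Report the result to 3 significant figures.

After mixing, C = (1140·0.1700 + 255.0·190.0) / 1395 = 48640/1395 = 34.87 µg/L.
Half-life 0.371 d → k = ln 2 / 0.371 = 1.868 d⁻¹.
34.87·exp(−k·t) = 18 → t = ln(34.87/18)/k = 30580 s = 8.494 h.

8.49 h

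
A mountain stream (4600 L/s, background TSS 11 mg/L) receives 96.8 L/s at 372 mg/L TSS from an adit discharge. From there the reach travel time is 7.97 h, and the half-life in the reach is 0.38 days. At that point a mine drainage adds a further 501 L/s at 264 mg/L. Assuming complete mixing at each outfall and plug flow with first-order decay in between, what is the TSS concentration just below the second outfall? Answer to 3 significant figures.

After mixing, C = (4600·11.00 + 96.80·372.0) / 4697 = 86610/4697 = 18.44 mg/L; combined flow 4697 L/s.
Half-life 0.38 d → k = ln 2 / 0.38 = 1.824 d⁻¹.
Applying C = C₀e^(−kt): 18.44 × 0.5457 = 10.06 mg/L.
At the second outfall, C = (4697·10.06 + 501.0·264.0) / (4697 + 501.0) = 34.54 mg/L.

34.5 mg/L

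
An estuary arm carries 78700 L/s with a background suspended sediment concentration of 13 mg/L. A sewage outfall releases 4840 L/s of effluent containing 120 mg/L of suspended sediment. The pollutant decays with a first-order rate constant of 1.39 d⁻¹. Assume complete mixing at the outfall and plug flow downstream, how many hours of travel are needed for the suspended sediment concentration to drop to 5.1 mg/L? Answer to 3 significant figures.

22.9 h

Mass balance: C = (78700·13.00 + 4840·120.0) / 83540 = 1604000/83540 = 19.20 mg/L.
19.20·exp(−k·t) = 5.1 → t = ln(19.20/5.1)/k = 82400 s = 22.89 h.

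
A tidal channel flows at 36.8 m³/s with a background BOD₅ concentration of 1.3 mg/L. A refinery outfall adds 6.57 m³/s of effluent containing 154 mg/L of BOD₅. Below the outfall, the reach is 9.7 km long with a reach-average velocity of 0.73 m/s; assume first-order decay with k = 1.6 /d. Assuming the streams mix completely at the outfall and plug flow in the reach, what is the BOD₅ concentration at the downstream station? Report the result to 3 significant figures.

Mixed concentration C = ΣQC/ΣQ = (36.80·1.300 + 6.570·154.0) / 43.37 = 1060/43.37 = 24.43 mg/L.
Travel time t = 9.7·1000 / 0.73 = 13290 s = 3.691 h.
Decay over the reach: 24.43·exp(−kt) = 24.43·0.7819 = 19.10 mg/L.

19.1 mg/L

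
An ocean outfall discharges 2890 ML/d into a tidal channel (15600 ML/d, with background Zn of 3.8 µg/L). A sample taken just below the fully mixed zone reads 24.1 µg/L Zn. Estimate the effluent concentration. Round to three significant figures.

134 µg/L

Mass balance: 15600·3.800 + 2890·Cₑ = 18490·24.10
→ Cₑ = (18490·24.10 − 15600·3.800) / 2890 = 133.7 µg/L.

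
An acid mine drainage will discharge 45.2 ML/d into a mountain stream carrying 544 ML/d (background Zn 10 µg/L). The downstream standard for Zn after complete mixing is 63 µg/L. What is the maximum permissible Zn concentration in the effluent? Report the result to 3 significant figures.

701 µg/L

At the limit, (Qr·Cr + Qe·Cₑ)/(Qr + Qe) = 63:
Cₑ = (589.2·63 − 544.0·10.00) / 45.20 = 700.9 µg/L.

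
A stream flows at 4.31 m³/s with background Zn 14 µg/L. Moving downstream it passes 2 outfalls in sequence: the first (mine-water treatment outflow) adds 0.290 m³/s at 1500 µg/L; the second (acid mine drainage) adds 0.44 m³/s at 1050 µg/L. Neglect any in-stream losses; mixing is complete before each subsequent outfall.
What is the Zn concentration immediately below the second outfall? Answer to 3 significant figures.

Outfall 1: combined Q = 4.600 m³/s; C = (4.310·14.00 + 0.2900·1500)/4.600 = 107.7 µg/L.
Outfall 2: combined Q = 5.040 m³/s; C = (4.600·107.7 + 0.4400·1050)/5.040 = 189.9 µg/L.

190 µg/L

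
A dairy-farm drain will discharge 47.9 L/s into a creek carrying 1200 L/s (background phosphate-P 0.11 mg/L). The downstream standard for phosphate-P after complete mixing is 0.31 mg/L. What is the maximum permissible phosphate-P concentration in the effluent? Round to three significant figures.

At the limit, (Qr·Cr + Qe·Cₑ)/(Qr + Qe) = 0.31:
Cₑ = (1248·0.31 − 1200·0.1100) / 47.90 = 5.320 mg/L.

5.32 mg/L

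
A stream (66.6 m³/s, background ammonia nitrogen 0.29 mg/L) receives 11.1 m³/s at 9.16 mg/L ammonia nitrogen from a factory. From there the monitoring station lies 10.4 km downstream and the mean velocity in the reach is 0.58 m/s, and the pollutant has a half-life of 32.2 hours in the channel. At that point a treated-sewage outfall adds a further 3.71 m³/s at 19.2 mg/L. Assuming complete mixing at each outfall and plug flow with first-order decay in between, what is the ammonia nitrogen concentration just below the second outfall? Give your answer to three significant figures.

2.21 mg/L

Flow-weighted average: C = (66.60·0.2900 + 11.10·9.160) / 77.70 = 121.0/77.70 = 1.557 mg/L; combined flow 77.70 m³/s.
Travel time t = 10.4·1000 / 0.58 = 17930 s = 4.981 h.
Half-life 32.2 h → k = ln 2 / 32.2 = 0.02153 h⁻¹ = 0.5166 d⁻¹.
Decay over the reach: 1.557·exp(−kt) = 1.557·0.8983 = 1.399 mg/L.
Second outfall: C = (77.70·1.399 + 3.710·19.20)/81.41 = 2.210 mg/L.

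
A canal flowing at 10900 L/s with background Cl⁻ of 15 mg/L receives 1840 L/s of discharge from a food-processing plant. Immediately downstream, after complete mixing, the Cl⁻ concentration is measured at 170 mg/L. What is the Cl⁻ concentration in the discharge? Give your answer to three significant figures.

Mass balance: 10900·15.00 + 1840·Cₑ = 12740·170.0
→ Cₑ = (12740·170.0 − 10900·15.00) / 1840 = 1088 mg/L.

1090 mg/L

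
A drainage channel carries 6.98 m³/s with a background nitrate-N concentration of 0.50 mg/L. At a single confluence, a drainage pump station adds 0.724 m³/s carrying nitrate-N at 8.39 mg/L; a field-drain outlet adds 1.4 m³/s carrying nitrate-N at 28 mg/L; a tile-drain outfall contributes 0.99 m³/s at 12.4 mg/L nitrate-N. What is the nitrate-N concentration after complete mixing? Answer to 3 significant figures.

6.05 mg/L

Flow-weighted average: C = (6.980·0.5000 + 0.7240·8.390 + 1.400·28.00 + 0.9900·12.40) / 10.09 = 61.04/10.09 = 6.047 mg/L.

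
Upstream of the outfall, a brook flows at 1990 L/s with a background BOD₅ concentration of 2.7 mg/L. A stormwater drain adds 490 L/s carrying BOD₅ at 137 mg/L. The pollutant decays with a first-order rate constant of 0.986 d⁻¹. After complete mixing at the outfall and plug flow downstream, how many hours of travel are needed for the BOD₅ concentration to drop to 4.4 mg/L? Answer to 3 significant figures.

46.1 h

Flow-weighted average: C = (1990·2.700 + 490.0·137.0) / 2480 = 72500/2480 = 29.24 mg/L.
29.24·exp(−k·t) = 4.4 → t = ln(29.24/4.4)/k = 165900 s = 46.10 h.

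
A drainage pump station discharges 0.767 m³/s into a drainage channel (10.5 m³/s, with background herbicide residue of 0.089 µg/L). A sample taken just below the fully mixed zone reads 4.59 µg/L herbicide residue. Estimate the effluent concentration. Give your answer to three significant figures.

66.2 µg/L

Mass balance: 10.50·0.08900 + 0.7670·Cₑ = 11.27·4.590
→ Cₑ = (11.27·4.590 − 10.50·0.08900) / 0.7670 = 66.21 µg/L.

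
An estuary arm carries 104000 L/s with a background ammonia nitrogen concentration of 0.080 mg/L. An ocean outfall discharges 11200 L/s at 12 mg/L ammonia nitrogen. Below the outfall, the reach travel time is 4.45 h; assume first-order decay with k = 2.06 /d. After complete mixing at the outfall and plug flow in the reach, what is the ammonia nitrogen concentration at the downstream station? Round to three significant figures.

After mixing, C = (104000·0.08000 + 11200·12.00) / 115200 = 142700/115200 = 1.239 mg/L.
First-order decay: C = 1.239·exp(−k·t) = 1.239·0.6825 = 0.8456 mg/L.

0.846 mg/L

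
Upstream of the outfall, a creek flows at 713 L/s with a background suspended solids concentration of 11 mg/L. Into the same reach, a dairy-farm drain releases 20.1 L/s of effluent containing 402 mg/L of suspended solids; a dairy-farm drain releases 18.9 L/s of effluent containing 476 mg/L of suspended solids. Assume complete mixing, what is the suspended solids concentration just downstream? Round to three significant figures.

Mass balance: C = (713.0·11.00 + 20.10·402.0 + 18.90·476.0) / 752.0 = 24920/752.0 = 33.14 mg/L.

33.1 mg/L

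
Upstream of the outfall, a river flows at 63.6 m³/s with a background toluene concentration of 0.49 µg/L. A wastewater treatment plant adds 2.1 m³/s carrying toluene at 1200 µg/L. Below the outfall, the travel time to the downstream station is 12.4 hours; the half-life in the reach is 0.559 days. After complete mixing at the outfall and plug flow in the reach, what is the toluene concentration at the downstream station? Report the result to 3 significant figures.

20.5 µg/L

Mass balance: C = (63.60·0.4900 + 2.100·1200) / 65.70 = 2551/65.70 = 38.83 µg/L.
Half-life 0.559 d → k = ln 2 / 0.559 = 1.240 d⁻¹.
Applying C = C₀e^(−kt): 38.83 × 0.5269 = 20.46 µg/L.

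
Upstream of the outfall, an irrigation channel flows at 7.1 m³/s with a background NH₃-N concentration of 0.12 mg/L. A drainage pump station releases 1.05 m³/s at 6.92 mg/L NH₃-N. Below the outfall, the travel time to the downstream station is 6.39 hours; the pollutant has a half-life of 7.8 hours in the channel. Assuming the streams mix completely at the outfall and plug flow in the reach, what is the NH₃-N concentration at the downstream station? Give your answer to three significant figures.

0.565 mg/L

Mass balance: C = (7.100·0.1200 + 1.050·6.920) / 8.150 = 8.118/8.150 = 0.9961 mg/L.
Half-life 7.8 h → k = ln 2 / 7.8 = 0.08887 h⁻¹ = 2.133 d⁻¹.
Decay over the reach: 0.9961·exp(−kt) = 0.9961·0.5667 = 0.5645 mg/L.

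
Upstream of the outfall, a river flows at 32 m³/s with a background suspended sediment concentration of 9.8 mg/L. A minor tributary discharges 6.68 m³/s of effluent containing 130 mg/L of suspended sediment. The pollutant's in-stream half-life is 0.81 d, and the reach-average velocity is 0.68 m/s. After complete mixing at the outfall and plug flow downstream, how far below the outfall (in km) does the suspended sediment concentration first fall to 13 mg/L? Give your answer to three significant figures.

Mixed concentration C = ΣQC/ΣQ = (32.00·9.800 + 6.680·130.0) / 38.68 = 1182/38.68 = 30.56 mg/L.
Half-life 0.81 d → k = ln 2 / 0.81 = 0.8557 d⁻¹.
Set 30.56·exp(−k·t) = 13 → t = ln(30.56/13)/k = 86290 s = 23.97 h.
Distance = v·t = 0.68·86290 = 58680 m = 58.68 km.

58.7 km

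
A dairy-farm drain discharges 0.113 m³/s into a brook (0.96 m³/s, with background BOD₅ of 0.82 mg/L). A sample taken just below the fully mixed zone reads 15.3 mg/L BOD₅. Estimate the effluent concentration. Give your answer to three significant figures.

Mass balance: 0.9600·0.8200 + 0.1130·Cₑ = 1.073·15.30
→ Cₑ = (1.073·15.30 − 0.9600·0.8200) / 0.1130 = 138.3 mg/L.

138 mg/L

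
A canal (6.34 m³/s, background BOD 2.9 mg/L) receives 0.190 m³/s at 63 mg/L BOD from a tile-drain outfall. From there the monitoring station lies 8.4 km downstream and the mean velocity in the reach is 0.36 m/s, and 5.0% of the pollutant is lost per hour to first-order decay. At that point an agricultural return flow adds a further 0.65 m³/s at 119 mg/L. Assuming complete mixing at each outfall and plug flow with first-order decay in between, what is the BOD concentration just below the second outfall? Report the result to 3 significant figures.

13.8 mg/L

Flow-weighted average: C = (6.340·2.900 + 0.1900·63.00) / 6.530 = 30.36/6.530 = 4.649 mg/L; combined flow 6.530 m³/s.
Travel time t = 8.4·1000 / 0.36 = 23330 s = 6.481 h.
5.0%/h lost → k = −ln(1 − 0.05) = 0.05129 h⁻¹.
After decay, C = 4.649 × e^(−kt) = 4.649 × 0.7172 = 3.334 mg/L.
At the second outfall, C = (6.530·3.334 + 0.6500·119.0) / (6.530 + 0.6500) = 13.81 mg/L.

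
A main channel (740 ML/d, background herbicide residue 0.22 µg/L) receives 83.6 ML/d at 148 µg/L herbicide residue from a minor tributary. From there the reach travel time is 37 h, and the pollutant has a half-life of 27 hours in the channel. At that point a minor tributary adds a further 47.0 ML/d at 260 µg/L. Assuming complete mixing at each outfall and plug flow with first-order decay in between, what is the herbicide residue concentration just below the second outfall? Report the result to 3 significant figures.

19.6 µg/L

Mixed concentration C = ΣQC/ΣQ = (740.0·0.2200 + 83.60·148.0) / 823.6 = 12540/823.6 = 15.22 µg/L; combined flow 823.6 ML/d.
Half-life 27 h → k = ln 2 / 27 = 0.02567 h⁻¹ = 0.6161 d⁻¹.
After decay, C = 15.22 × e^(−kt) = 15.22 × 0.3868 = 5.887 µg/L.
Second outfall: C = (823.6·5.887 + 47.00·260.0)/870.6 = 19.61 µg/L.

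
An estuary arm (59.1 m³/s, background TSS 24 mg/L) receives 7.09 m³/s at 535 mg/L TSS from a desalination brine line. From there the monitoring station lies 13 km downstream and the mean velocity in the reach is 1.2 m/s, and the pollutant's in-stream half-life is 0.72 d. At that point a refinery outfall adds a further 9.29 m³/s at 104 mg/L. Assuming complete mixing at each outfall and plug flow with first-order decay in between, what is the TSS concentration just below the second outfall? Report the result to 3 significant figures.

74.0 mg/L

After mixing, C = (59.10·24.00 + 7.090·535.0) / 66.19 = 5212/66.19 = 78.74 mg/L; combined flow 66.19 m³/s.
Travel time t = 13·1000 / 1.2 = 10830 s = 3.009 h.
Half-life 0.72 d → k = ln 2 / 0.72 = 0.9627 d⁻¹.
Applying C = C₀e^(−kt): 78.74 × 0.8863 = 69.78 mg/L.
At the second outfall, C = (66.19·69.78 + 9.290·104.0) / (66.19 + 9.290) = 73.99 mg/L.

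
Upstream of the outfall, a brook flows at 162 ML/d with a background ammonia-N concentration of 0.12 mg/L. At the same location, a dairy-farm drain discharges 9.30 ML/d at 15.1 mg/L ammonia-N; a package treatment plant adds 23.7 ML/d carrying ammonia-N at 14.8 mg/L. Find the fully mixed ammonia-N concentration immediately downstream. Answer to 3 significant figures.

Mass balance: C = (162.0·0.1200 + 9.300·15.10 + 23.70·14.80) / 195.0 = 510.6/195.0 = 2.619 mg/L.

2.62 mg/L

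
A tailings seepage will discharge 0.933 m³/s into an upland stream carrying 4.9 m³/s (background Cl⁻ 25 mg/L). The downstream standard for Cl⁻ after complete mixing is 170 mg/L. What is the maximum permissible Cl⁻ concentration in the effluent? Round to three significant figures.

932 mg/L

At the limit, (Qr·Cr + Qe·Cₑ)/(Qr + Qe) = 170:
Cₑ = (5.833·170 − 4.900·25.00) / 0.9330 = 931.5 mg/L.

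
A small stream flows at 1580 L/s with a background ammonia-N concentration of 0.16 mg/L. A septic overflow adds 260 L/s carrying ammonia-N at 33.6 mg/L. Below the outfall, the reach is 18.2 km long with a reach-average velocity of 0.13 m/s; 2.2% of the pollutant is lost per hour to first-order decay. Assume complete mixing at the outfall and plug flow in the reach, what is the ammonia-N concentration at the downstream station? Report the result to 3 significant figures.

Flow-weighted average: C = (1580·0.1600 + 260.0·33.60) / 1840 = 8989/1840 = 4.885 mg/L.
Travel time t = 18.2·1000 / 0.13 = 140000 s = 38.89 h.
2.2%/h lost → k = −ln(1 − 0.022) = 0.02225 h⁻¹.
Applying C = C₀e^(−kt): 4.885 × 0.4210 = 2.057 mg/L.

2.06 mg/L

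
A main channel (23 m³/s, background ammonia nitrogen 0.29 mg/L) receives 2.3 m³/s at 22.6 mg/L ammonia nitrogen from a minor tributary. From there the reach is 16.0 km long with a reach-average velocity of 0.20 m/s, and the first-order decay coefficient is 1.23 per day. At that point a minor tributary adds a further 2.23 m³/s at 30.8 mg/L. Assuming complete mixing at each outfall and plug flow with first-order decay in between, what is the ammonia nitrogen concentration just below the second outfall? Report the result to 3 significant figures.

3.18 mg/L

Mass balance: C = (23.00·0.2900 + 2.300·22.60) / 25.30 = 58.65/25.30 = 2.318 mg/L; combined flow 25.30 m³/s.
Travel time t = 16.0·1000 / 0.20 = 80000 s = 22.22 h.
After decay, C = 2.318 × e^(−kt) = 2.318 × 0.3202 = 0.7422 mg/L.
At the second outfall, C = (25.30·0.7422 + 2.230·30.80) / (25.30 + 2.230) = 3.177 mg/L.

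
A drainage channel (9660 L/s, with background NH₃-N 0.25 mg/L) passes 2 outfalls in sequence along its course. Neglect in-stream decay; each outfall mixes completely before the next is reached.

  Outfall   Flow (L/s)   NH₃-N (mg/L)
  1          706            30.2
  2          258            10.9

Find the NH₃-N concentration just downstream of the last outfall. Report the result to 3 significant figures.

2.50 mg/L

Outfall 1: combined Q = 10370 L/s; C = (9660·0.2500 + 706.0·30.20)/10370 = 2.290 mg/L.
Outfall 2: combined Q = 10620 L/s; C = (10370·2.290 + 258.0·10.90)/10620 = 2.499 mg/L.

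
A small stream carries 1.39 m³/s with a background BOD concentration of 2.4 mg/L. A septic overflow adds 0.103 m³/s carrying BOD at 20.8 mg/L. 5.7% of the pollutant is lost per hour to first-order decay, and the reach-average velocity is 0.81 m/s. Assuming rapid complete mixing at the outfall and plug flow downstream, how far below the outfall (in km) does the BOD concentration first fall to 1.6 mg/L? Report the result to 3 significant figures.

41.2 km

Mixed concentration C = ΣQC/ΣQ = (1.390·2.400 + 0.1030·20.80) / 1.493 = 5.478/1.493 = 3.669 mg/L.
5.7%/h lost → k = −ln(1 − 0.057) = 0.05869 h⁻¹.
Set 3.669·exp(−k·t) = 1.6 → t = ln(3.669/1.6)/k = 50910 s = 14.14 h.
Distance = v·t = 0.81·50910 = 41240 m = 41.24 km.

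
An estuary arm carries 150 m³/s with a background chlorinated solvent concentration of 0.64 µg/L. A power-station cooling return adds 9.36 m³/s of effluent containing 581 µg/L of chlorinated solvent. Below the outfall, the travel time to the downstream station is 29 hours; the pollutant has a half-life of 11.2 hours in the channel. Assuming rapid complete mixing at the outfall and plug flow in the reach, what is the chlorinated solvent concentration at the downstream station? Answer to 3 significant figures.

Flow-weighted average: C = (150.0·0.6400 + 9.360·581.0) / 159.4 = 5534/159.4 = 34.73 µg/L.
Half-life 11.2 h → k = ln 2 / 11.2 = 0.06189 h⁻¹ = 1.485 d⁻¹.
Applying C = C₀e^(−kt): 34.73 × 0.1662 = 5.771 µg/L.

5.77 µg/L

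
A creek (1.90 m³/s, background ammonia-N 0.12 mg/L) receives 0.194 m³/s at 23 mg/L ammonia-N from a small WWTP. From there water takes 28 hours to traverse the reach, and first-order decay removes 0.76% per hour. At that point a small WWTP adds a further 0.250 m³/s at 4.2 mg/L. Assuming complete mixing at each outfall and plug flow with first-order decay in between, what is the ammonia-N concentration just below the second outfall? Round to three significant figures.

Mixed concentration C = ΣQC/ΣQ = (1.900·0.1200 + 0.1940·23.00) / 2.094 = 4.690/2.094 = 2.240 mg/L; combined flow 2.094 m³/s.
0.76%/h lost → k = −ln(1 − 0.0076) = 0.007629 h⁻¹.
After decay, C = 2.240 × e^(−kt) = 2.240 × 0.8077 = 1.809 mg/L.
At the second outfall, C = (2.094·1.809 + 0.2500·4.200) / (2.094 + 0.2500) = 2.064 mg/L.

2.06 mg/L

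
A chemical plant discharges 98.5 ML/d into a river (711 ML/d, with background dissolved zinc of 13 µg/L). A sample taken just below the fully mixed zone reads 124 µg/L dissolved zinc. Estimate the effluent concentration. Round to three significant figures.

925 µg/L

Mass balance: 711.0·13.00 + 98.50·Cₑ = 809.5·124.0
→ Cₑ = (809.5·124.0 − 711.0·13.00) / 98.50 = 925.2 µg/L.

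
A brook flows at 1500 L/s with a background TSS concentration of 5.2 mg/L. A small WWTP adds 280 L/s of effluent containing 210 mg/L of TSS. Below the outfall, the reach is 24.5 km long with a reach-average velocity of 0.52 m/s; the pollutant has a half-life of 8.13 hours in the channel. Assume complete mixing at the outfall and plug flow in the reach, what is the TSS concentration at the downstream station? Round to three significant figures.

12.3 mg/L

Conservation of mass: C = (1500·5.200 + 280.0·210.0) / 1780 = 66600/1780 = 37.42 mg/L.
Travel time t = 24.5·1000 / 0.52 = 47120 s = 13.09 h.
Half-life 8.13 h → k = ln 2 / 8.13 = 0.08526 h⁻¹ = 2.046 d⁻¹.
First-order decay: C = 37.42·exp(−k·t) = 37.42·0.3276 = 12.26 mg/L.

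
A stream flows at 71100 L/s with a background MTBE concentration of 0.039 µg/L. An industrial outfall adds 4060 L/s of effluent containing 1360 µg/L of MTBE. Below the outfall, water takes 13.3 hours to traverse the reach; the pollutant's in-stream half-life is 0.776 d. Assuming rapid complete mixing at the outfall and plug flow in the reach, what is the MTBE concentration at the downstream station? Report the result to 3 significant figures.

44.8 µg/L

Conservation of mass: C = (71100·0.03900 + 4060·1360) / 75160 = 5524000/75160 = 73.50 µg/L.
Half-life 0.776 d → k = ln 2 / 0.776 = 0.8932 d⁻¹.
Applying C = C₀e^(−kt): 73.50 × 0.6096 = 44.80 µg/L.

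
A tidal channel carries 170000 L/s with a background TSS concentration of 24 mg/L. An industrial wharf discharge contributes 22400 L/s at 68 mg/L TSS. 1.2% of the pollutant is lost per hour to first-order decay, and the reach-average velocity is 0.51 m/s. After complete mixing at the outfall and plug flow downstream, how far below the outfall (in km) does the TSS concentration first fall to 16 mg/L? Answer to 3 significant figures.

Mass balance: C = (170000·24.00 + 22400·68.00) / 192400 = 5603000/192400 = 29.12 mg/L.
1.2%/h lost → k = −ln(1 − 0.012) = 0.01207 h⁻¹.
Set 29.12·exp(−k·t) = 16 → t = ln(29.12/16)/k = 178600 s = 49.61 h.
Distance = v·t = 0.51·178600 = 91090 m = 91.09 km.

91.1 km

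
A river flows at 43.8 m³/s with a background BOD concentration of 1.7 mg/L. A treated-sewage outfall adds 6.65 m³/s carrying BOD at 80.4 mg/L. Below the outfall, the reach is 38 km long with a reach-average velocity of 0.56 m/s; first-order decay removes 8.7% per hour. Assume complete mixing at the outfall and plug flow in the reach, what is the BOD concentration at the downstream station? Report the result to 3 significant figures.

2.17 mg/L

Mass balance: C = (43.80·1.700 + 6.650·80.40) / 50.45 = 609.1/50.45 = 12.07 mg/L.
Travel time t = 38·1000 / 0.56 = 67860 s = 18.85 h.
8.7%/h lost → k = −ln(1 − 0.087) = 0.09102 h⁻¹.
After decay, C = 12.07 × e^(−kt) = 12.07 × 0.1798 = 2.171 mg/L.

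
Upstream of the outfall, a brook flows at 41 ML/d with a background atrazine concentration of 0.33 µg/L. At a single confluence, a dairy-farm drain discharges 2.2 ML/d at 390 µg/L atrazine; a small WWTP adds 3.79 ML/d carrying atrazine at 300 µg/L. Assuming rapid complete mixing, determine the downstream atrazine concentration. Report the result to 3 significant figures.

42.7 µg/L

After mixing, C = (41.00·0.3300 + 2.200·390.0 + 3.790·300.0) / 46.99 = 2009/46.99 = 42.74 µg/L.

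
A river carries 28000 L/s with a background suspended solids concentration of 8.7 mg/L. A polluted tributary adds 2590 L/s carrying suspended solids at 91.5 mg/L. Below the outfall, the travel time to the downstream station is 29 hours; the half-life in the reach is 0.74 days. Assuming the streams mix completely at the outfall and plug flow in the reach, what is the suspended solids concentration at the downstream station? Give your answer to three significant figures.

5.07 mg/L

Mixed concentration C = ΣQC/ΣQ = (28000·8.700 + 2590·91.50) / 30590 = 480600/30590 = 15.71 mg/L.
Half-life 0.74 d → k = ln 2 / 0.74 = 0.9367 d⁻¹.
After decay, C = 15.71 × e^(−kt) = 15.71 × 0.3224 = 5.066 mg/L.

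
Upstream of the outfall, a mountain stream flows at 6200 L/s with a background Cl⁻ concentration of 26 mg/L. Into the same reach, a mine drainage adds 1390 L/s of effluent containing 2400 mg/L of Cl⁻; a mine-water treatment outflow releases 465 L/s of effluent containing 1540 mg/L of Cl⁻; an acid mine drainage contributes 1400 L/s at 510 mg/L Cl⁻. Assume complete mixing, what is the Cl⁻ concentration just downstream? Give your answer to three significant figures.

521 mg/L

Mass balance: C = (6200·26.00 + 1390·2400 + 465.0·1540 + 1400·510.0) / 9455 = 4927000/9455 = 521.1 mg/L.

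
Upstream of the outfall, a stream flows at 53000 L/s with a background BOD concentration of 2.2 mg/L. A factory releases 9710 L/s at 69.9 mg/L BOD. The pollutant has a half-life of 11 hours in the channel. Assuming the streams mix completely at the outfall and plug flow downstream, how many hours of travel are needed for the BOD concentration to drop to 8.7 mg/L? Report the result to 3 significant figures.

5.98 h

Conservation of mass: C = (53000·2.200 + 9710·69.90) / 62710 = 795300/62710 = 12.68 mg/L.
Half-life 11 h → k = ln 2 / 11 = 0.06301 h⁻¹ = 1.512 d⁻¹.
12.68·exp(−k·t) = 8.7 → t = ln(12.68/8.7)/k = 21530 s = 5.981 h.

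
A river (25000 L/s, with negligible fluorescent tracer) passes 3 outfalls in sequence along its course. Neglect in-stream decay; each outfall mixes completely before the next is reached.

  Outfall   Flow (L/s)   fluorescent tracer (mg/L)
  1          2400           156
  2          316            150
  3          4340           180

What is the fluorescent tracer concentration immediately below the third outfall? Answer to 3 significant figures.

37.5 mg/L

After outfall 1: Q = 25000 + 2400 = 27400 L/s; C = (25000·0 + 2400·156.0)/27400 = 13.66 mg/L.
After outfall 2: Q = 27400 + 316.0 = 27720 L/s; C = (27400·13.66 + 316.0·150.0)/27720 = 15.22 mg/L.
After outfall 3: Q = 27720 + 4340 = 32060 L/s; C = (27720·15.22 + 4340·180.0)/32060 = 37.53 mg/L.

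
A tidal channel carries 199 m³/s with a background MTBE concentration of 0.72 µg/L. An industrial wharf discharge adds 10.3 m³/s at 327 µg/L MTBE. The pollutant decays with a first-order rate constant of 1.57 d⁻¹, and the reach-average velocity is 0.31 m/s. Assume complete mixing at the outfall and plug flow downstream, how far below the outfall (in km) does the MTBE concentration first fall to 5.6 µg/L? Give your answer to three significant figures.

18.7 km

Flow-weighted average: C = (199.0·0.7200 + 10.30·327.0) / 209.3 = 3511/209.3 = 16.78 µg/L.
Set 16.78·exp(−k·t) = 5.6 → t = ln(16.78/5.6)/k = 60380 s = 16.77 h.
Distance = v·t = 0.31·60380 = 18720 m = 18.72 km.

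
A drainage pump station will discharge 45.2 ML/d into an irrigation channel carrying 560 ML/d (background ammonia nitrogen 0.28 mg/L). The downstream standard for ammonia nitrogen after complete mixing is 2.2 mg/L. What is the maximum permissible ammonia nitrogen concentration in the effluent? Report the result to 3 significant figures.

At the limit, (Qr·Cr + Qe·Cₑ)/(Qr + Qe) = 2.2:
Cₑ = (605.2·2.2 − 560.0·0.2800) / 45.20 = 25.99 mg/L.

26.0 mg/L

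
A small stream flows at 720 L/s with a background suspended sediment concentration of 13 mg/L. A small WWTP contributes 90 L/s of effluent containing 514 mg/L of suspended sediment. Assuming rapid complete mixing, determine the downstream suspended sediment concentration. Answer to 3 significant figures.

68.7 mg/L

After mixing, C = (720.0·13.00 + 90.00·514.0) / 810.0 = 55620/810.0 = 68.67 mg/L.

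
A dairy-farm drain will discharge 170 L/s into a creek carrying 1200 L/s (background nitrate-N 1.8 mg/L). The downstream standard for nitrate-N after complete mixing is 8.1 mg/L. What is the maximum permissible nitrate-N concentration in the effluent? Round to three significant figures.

52.6 mg/L

At the limit, (Qr·Cr + Qe·Cₑ)/(Qr + Qe) = 8.1:
Cₑ = (1370·8.1 − 1200·1.800) / 170.0 = 52.57 mg/L.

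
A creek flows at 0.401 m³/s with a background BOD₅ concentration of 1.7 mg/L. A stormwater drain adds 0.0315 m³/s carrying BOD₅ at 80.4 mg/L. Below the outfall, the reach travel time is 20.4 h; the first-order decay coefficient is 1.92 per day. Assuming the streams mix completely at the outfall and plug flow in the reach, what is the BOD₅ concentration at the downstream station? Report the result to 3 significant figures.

Conservation of mass: C = (0.4010·1.700 + 0.03150·80.40) / 0.4325 = 3.214/0.4325 = 7.432 mg/L.
Decay over the reach: 7.432·exp(−kt) = 7.432·0.1955 = 1.453 mg/L.

1.45 mg/L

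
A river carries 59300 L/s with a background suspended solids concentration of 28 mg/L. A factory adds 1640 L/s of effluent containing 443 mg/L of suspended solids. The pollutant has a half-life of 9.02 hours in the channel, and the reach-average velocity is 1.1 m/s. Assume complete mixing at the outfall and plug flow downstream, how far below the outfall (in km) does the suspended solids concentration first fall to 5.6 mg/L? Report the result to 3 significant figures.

Mixed concentration C = ΣQC/ΣQ = (59300·28.00 + 1640·443.0) / 60940 = 2387000/60940 = 39.17 mg/L.
Half-life 9.02 h → k = ln 2 / 9.02 = 0.07685 h⁻¹ = 1.844 d⁻¹.
Set 39.17·exp(−k·t) = 5.6 → t = ln(39.17/5.6)/k = 91120 s = 25.31 h.
Distance = v·t = 1.1·91120 = 100200 m = 100.2 km.

100 km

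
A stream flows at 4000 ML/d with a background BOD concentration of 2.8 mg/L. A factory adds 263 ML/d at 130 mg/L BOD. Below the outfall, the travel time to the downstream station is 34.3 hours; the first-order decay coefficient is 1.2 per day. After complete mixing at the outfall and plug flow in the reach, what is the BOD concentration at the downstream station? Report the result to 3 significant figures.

Flow-weighted average: C = (4000·2.800 + 263.0·130.0) / 4263 = 45390/4263 = 10.65 mg/L.
Applying C = C₀e^(−kt): 10.65 × 0.1800 = 1.916 mg/L.

1.92 mg/L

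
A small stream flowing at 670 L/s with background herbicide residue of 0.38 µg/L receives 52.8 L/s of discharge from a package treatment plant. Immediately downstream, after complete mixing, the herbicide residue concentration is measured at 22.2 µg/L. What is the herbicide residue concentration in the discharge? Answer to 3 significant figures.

Mass balance: 670.0·0.3800 + 52.80·Cₑ = 722.8·22.20
→ Cₑ = (722.8·22.20 − 670.0·0.3800) / 52.80 = 299.1 µg/L.

299 µg/L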